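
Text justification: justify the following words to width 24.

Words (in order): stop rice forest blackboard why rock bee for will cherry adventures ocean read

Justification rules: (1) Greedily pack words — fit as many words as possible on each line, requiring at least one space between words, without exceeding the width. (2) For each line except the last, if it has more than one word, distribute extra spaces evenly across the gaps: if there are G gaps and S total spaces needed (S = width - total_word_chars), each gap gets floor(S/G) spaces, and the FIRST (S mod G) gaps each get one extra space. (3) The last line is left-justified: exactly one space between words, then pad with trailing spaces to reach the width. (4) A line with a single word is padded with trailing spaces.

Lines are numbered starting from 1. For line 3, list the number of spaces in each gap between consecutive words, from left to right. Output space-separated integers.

Answer: 6 5

Derivation:
Line 1: ['stop', 'rice', 'forest'] (min_width=16, slack=8)
Line 2: ['blackboard', 'why', 'rock', 'bee'] (min_width=23, slack=1)
Line 3: ['for', 'will', 'cherry'] (min_width=15, slack=9)
Line 4: ['adventures', 'ocean', 'read'] (min_width=21, slack=3)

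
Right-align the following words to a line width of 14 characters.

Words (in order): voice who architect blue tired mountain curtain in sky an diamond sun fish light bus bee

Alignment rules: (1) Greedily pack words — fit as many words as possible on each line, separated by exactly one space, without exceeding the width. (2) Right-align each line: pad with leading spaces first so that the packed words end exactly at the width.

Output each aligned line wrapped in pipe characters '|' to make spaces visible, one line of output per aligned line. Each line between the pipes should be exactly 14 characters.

Answer: |     voice who|
|architect blue|
|tired mountain|
|curtain in sky|
|an diamond sun|
|fish light bus|
|           bee|

Derivation:
Line 1: ['voice', 'who'] (min_width=9, slack=5)
Line 2: ['architect', 'blue'] (min_width=14, slack=0)
Line 3: ['tired', 'mountain'] (min_width=14, slack=0)
Line 4: ['curtain', 'in', 'sky'] (min_width=14, slack=0)
Line 5: ['an', 'diamond', 'sun'] (min_width=14, slack=0)
Line 6: ['fish', 'light', 'bus'] (min_width=14, slack=0)
Line 7: ['bee'] (min_width=3, slack=11)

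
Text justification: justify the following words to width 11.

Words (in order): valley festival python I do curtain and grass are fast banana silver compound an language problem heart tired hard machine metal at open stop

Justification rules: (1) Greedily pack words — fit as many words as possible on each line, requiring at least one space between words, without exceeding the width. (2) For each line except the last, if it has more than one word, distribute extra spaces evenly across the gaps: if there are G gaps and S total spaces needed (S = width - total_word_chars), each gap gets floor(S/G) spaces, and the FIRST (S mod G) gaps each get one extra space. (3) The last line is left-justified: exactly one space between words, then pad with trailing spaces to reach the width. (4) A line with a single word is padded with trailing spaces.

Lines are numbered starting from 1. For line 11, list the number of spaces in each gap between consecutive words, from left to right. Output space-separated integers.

Line 1: ['valley'] (min_width=6, slack=5)
Line 2: ['festival'] (min_width=8, slack=3)
Line 3: ['python', 'I', 'do'] (min_width=11, slack=0)
Line 4: ['curtain', 'and'] (min_width=11, slack=0)
Line 5: ['grass', 'are'] (min_width=9, slack=2)
Line 6: ['fast', 'banana'] (min_width=11, slack=0)
Line 7: ['silver'] (min_width=6, slack=5)
Line 8: ['compound', 'an'] (min_width=11, slack=0)
Line 9: ['language'] (min_width=8, slack=3)
Line 10: ['problem'] (min_width=7, slack=4)
Line 11: ['heart', 'tired'] (min_width=11, slack=0)
Line 12: ['hard'] (min_width=4, slack=7)
Line 13: ['machine'] (min_width=7, slack=4)
Line 14: ['metal', 'at'] (min_width=8, slack=3)
Line 15: ['open', 'stop'] (min_width=9, slack=2)

Answer: 1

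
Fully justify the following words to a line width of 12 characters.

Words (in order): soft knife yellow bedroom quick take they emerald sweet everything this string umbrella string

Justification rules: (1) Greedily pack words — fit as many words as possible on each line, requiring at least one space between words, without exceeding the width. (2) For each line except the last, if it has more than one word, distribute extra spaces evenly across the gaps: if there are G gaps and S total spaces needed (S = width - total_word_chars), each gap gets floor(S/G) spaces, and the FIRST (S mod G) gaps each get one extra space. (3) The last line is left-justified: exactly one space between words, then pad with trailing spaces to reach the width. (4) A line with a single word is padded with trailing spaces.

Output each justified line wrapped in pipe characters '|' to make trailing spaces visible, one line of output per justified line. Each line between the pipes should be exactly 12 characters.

Line 1: ['soft', 'knife'] (min_width=10, slack=2)
Line 2: ['yellow'] (min_width=6, slack=6)
Line 3: ['bedroom'] (min_width=7, slack=5)
Line 4: ['quick', 'take'] (min_width=10, slack=2)
Line 5: ['they', 'emerald'] (min_width=12, slack=0)
Line 6: ['sweet'] (min_width=5, slack=7)
Line 7: ['everything'] (min_width=10, slack=2)
Line 8: ['this', 'string'] (min_width=11, slack=1)
Line 9: ['umbrella'] (min_width=8, slack=4)
Line 10: ['string'] (min_width=6, slack=6)

Answer: |soft   knife|
|yellow      |
|bedroom     |
|quick   take|
|they emerald|
|sweet       |
|everything  |
|this  string|
|umbrella    |
|string      |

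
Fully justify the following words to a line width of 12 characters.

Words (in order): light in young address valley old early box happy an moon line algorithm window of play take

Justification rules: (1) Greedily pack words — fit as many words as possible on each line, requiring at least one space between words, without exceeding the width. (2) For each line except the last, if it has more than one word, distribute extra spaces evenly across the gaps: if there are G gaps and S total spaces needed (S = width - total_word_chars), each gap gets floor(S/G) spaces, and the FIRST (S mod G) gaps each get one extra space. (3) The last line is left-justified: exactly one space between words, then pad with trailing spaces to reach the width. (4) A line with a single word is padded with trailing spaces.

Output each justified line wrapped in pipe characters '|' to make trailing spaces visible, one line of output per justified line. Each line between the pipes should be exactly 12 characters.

Line 1: ['light', 'in'] (min_width=8, slack=4)
Line 2: ['young'] (min_width=5, slack=7)
Line 3: ['address'] (min_width=7, slack=5)
Line 4: ['valley', 'old'] (min_width=10, slack=2)
Line 5: ['early', 'box'] (min_width=9, slack=3)
Line 6: ['happy', 'an'] (min_width=8, slack=4)
Line 7: ['moon', 'line'] (min_width=9, slack=3)
Line 8: ['algorithm'] (min_width=9, slack=3)
Line 9: ['window', 'of'] (min_width=9, slack=3)
Line 10: ['play', 'take'] (min_width=9, slack=3)

Answer: |light     in|
|young       |
|address     |
|valley   old|
|early    box|
|happy     an|
|moon    line|
|algorithm   |
|window    of|
|play take   |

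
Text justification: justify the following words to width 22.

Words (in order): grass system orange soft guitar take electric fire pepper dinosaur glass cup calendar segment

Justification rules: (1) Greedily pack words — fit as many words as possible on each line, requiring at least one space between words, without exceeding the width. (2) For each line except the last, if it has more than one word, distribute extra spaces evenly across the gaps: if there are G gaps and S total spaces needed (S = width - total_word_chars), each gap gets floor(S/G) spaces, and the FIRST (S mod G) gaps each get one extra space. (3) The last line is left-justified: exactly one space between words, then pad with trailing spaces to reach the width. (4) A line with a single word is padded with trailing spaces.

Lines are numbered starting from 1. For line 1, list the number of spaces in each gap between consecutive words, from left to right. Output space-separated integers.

Answer: 3 2

Derivation:
Line 1: ['grass', 'system', 'orange'] (min_width=19, slack=3)
Line 2: ['soft', 'guitar', 'take'] (min_width=16, slack=6)
Line 3: ['electric', 'fire', 'pepper'] (min_width=20, slack=2)
Line 4: ['dinosaur', 'glass', 'cup'] (min_width=18, slack=4)
Line 5: ['calendar', 'segment'] (min_width=16, slack=6)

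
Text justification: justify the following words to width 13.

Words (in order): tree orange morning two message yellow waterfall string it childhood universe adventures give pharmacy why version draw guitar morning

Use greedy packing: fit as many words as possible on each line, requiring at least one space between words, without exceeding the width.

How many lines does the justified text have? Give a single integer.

Answer: 13

Derivation:
Line 1: ['tree', 'orange'] (min_width=11, slack=2)
Line 2: ['morning', 'two'] (min_width=11, slack=2)
Line 3: ['message'] (min_width=7, slack=6)
Line 4: ['yellow'] (min_width=6, slack=7)
Line 5: ['waterfall'] (min_width=9, slack=4)
Line 6: ['string', 'it'] (min_width=9, slack=4)
Line 7: ['childhood'] (min_width=9, slack=4)
Line 8: ['universe'] (min_width=8, slack=5)
Line 9: ['adventures'] (min_width=10, slack=3)
Line 10: ['give', 'pharmacy'] (min_width=13, slack=0)
Line 11: ['why', 'version'] (min_width=11, slack=2)
Line 12: ['draw', 'guitar'] (min_width=11, slack=2)
Line 13: ['morning'] (min_width=7, slack=6)
Total lines: 13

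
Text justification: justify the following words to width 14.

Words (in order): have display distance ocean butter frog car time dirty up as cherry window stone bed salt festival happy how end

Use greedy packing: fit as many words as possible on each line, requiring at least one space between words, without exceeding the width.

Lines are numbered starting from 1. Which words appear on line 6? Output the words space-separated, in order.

Answer: window stone

Derivation:
Line 1: ['have', 'display'] (min_width=12, slack=2)
Line 2: ['distance', 'ocean'] (min_width=14, slack=0)
Line 3: ['butter', 'frog'] (min_width=11, slack=3)
Line 4: ['car', 'time', 'dirty'] (min_width=14, slack=0)
Line 5: ['up', 'as', 'cherry'] (min_width=12, slack=2)
Line 6: ['window', 'stone'] (min_width=12, slack=2)
Line 7: ['bed', 'salt'] (min_width=8, slack=6)
Line 8: ['festival', 'happy'] (min_width=14, slack=0)
Line 9: ['how', 'end'] (min_width=7, slack=7)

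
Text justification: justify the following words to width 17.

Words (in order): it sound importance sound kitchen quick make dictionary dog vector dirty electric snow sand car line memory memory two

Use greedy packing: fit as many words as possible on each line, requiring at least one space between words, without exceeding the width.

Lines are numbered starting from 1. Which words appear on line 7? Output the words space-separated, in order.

Line 1: ['it', 'sound'] (min_width=8, slack=9)
Line 2: ['importance', 'sound'] (min_width=16, slack=1)
Line 3: ['kitchen', 'quick'] (min_width=13, slack=4)
Line 4: ['make', 'dictionary'] (min_width=15, slack=2)
Line 5: ['dog', 'vector', 'dirty'] (min_width=16, slack=1)
Line 6: ['electric', 'snow'] (min_width=13, slack=4)
Line 7: ['sand', 'car', 'line'] (min_width=13, slack=4)
Line 8: ['memory', 'memory', 'two'] (min_width=17, slack=0)

Answer: sand car line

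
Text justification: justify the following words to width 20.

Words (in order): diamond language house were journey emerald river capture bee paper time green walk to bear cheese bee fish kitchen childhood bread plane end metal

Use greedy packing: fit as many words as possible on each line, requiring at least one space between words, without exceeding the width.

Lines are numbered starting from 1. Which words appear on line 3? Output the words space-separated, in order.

Answer: emerald river

Derivation:
Line 1: ['diamond', 'language'] (min_width=16, slack=4)
Line 2: ['house', 'were', 'journey'] (min_width=18, slack=2)
Line 3: ['emerald', 'river'] (min_width=13, slack=7)
Line 4: ['capture', 'bee', 'paper'] (min_width=17, slack=3)
Line 5: ['time', 'green', 'walk', 'to'] (min_width=18, slack=2)
Line 6: ['bear', 'cheese', 'bee', 'fish'] (min_width=20, slack=0)
Line 7: ['kitchen', 'childhood'] (min_width=17, slack=3)
Line 8: ['bread', 'plane', 'end'] (min_width=15, slack=5)
Line 9: ['metal'] (min_width=5, slack=15)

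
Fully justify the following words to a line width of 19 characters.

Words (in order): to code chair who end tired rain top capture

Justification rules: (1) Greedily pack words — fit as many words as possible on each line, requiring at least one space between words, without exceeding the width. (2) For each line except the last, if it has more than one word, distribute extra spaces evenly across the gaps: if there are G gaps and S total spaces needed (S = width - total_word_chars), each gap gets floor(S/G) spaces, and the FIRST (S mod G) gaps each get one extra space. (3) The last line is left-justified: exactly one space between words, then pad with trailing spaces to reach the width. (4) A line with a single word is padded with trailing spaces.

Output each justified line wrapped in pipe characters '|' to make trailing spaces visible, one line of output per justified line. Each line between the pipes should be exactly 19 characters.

Answer: |to  code  chair who|
|end  tired rain top|
|capture            |

Derivation:
Line 1: ['to', 'code', 'chair', 'who'] (min_width=17, slack=2)
Line 2: ['end', 'tired', 'rain', 'top'] (min_width=18, slack=1)
Line 3: ['capture'] (min_width=7, slack=12)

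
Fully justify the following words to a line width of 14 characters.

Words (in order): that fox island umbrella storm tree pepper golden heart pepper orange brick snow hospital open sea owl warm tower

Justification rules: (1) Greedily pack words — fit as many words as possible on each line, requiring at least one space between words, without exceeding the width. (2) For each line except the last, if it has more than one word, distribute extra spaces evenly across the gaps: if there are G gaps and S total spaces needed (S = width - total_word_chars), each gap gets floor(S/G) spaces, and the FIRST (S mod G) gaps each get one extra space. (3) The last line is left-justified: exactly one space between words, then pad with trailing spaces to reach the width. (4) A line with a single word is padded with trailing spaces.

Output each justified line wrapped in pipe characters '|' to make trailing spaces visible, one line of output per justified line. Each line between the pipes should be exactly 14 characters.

Line 1: ['that', 'fox'] (min_width=8, slack=6)
Line 2: ['island'] (min_width=6, slack=8)
Line 3: ['umbrella', 'storm'] (min_width=14, slack=0)
Line 4: ['tree', 'pepper'] (min_width=11, slack=3)
Line 5: ['golden', 'heart'] (min_width=12, slack=2)
Line 6: ['pepper', 'orange'] (min_width=13, slack=1)
Line 7: ['brick', 'snow'] (min_width=10, slack=4)
Line 8: ['hospital', 'open'] (min_width=13, slack=1)
Line 9: ['sea', 'owl', 'warm'] (min_width=12, slack=2)
Line 10: ['tower'] (min_width=5, slack=9)

Answer: |that       fox|
|island        |
|umbrella storm|
|tree    pepper|
|golden   heart|
|pepper  orange|
|brick     snow|
|hospital  open|
|sea  owl  warm|
|tower         |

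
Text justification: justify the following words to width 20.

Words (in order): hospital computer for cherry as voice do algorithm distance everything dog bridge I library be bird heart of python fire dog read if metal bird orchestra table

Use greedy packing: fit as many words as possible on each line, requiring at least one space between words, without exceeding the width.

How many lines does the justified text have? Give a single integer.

Answer: 9

Derivation:
Line 1: ['hospital', 'computer'] (min_width=17, slack=3)
Line 2: ['for', 'cherry', 'as', 'voice'] (min_width=19, slack=1)
Line 3: ['do', 'algorithm'] (min_width=12, slack=8)
Line 4: ['distance', 'everything'] (min_width=19, slack=1)
Line 5: ['dog', 'bridge', 'I', 'library'] (min_width=20, slack=0)
Line 6: ['be', 'bird', 'heart', 'of'] (min_width=16, slack=4)
Line 7: ['python', 'fire', 'dog', 'read'] (min_width=20, slack=0)
Line 8: ['if', 'metal', 'bird'] (min_width=13, slack=7)
Line 9: ['orchestra', 'table'] (min_width=15, slack=5)
Total lines: 9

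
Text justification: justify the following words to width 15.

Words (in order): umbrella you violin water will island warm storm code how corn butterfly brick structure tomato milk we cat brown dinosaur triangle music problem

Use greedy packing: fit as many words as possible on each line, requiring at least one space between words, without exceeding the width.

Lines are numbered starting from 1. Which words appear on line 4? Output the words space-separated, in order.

Line 1: ['umbrella', 'you'] (min_width=12, slack=3)
Line 2: ['violin', 'water'] (min_width=12, slack=3)
Line 3: ['will', 'island'] (min_width=11, slack=4)
Line 4: ['warm', 'storm', 'code'] (min_width=15, slack=0)
Line 5: ['how', 'corn'] (min_width=8, slack=7)
Line 6: ['butterfly', 'brick'] (min_width=15, slack=0)
Line 7: ['structure'] (min_width=9, slack=6)
Line 8: ['tomato', 'milk', 'we'] (min_width=14, slack=1)
Line 9: ['cat', 'brown'] (min_width=9, slack=6)
Line 10: ['dinosaur'] (min_width=8, slack=7)
Line 11: ['triangle', 'music'] (min_width=14, slack=1)
Line 12: ['problem'] (min_width=7, slack=8)

Answer: warm storm code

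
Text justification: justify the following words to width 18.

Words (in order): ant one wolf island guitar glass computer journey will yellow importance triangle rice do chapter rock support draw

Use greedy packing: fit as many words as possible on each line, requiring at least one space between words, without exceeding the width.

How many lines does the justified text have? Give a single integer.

Line 1: ['ant', 'one', 'wolf'] (min_width=12, slack=6)
Line 2: ['island', 'guitar'] (min_width=13, slack=5)
Line 3: ['glass', 'computer'] (min_width=14, slack=4)
Line 4: ['journey', 'will'] (min_width=12, slack=6)
Line 5: ['yellow', 'importance'] (min_width=17, slack=1)
Line 6: ['triangle', 'rice', 'do'] (min_width=16, slack=2)
Line 7: ['chapter', 'rock'] (min_width=12, slack=6)
Line 8: ['support', 'draw'] (min_width=12, slack=6)
Total lines: 8

Answer: 8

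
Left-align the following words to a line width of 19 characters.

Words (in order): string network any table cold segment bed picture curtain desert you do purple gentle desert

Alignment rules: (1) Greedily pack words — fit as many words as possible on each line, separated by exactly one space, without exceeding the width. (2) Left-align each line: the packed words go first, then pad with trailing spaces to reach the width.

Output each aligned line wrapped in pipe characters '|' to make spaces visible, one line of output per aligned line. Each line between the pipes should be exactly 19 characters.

Line 1: ['string', 'network', 'any'] (min_width=18, slack=1)
Line 2: ['table', 'cold', 'segment'] (min_width=18, slack=1)
Line 3: ['bed', 'picture', 'curtain'] (min_width=19, slack=0)
Line 4: ['desert', 'you', 'do'] (min_width=13, slack=6)
Line 5: ['purple', 'gentle'] (min_width=13, slack=6)
Line 6: ['desert'] (min_width=6, slack=13)

Answer: |string network any |
|table cold segment |
|bed picture curtain|
|desert you do      |
|purple gentle      |
|desert             |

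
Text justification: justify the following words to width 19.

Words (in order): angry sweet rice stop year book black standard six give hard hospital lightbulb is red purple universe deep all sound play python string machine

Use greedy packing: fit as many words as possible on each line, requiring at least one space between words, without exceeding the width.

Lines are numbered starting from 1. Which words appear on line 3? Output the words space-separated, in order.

Line 1: ['angry', 'sweet', 'rice'] (min_width=16, slack=3)
Line 2: ['stop', 'year', 'book'] (min_width=14, slack=5)
Line 3: ['black', 'standard', 'six'] (min_width=18, slack=1)
Line 4: ['give', 'hard', 'hospital'] (min_width=18, slack=1)
Line 5: ['lightbulb', 'is', 'red'] (min_width=16, slack=3)
Line 6: ['purple', 'universe'] (min_width=15, slack=4)
Line 7: ['deep', 'all', 'sound', 'play'] (min_width=19, slack=0)
Line 8: ['python', 'string'] (min_width=13, slack=6)
Line 9: ['machine'] (min_width=7, slack=12)

Answer: black standard six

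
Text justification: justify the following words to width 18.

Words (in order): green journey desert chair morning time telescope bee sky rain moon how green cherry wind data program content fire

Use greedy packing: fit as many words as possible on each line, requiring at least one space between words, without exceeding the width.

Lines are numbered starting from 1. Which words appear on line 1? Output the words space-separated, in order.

Line 1: ['green', 'journey'] (min_width=13, slack=5)
Line 2: ['desert', 'chair'] (min_width=12, slack=6)
Line 3: ['morning', 'time'] (min_width=12, slack=6)
Line 4: ['telescope', 'bee', 'sky'] (min_width=17, slack=1)
Line 5: ['rain', 'moon', 'how'] (min_width=13, slack=5)
Line 6: ['green', 'cherry', 'wind'] (min_width=17, slack=1)
Line 7: ['data', 'program'] (min_width=12, slack=6)
Line 8: ['content', 'fire'] (min_width=12, slack=6)

Answer: green journey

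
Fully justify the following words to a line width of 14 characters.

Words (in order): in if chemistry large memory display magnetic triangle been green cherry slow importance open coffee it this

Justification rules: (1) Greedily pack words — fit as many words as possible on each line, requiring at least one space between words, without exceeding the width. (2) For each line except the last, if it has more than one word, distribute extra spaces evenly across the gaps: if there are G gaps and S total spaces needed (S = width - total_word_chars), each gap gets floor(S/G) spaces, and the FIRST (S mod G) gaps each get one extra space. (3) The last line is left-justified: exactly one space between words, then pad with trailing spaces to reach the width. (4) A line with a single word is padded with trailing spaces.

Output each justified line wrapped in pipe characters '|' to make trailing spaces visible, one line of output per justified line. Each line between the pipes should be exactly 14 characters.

Line 1: ['in', 'if'] (min_width=5, slack=9)
Line 2: ['chemistry'] (min_width=9, slack=5)
Line 3: ['large', 'memory'] (min_width=12, slack=2)
Line 4: ['display'] (min_width=7, slack=7)
Line 5: ['magnetic'] (min_width=8, slack=6)
Line 6: ['triangle', 'been'] (min_width=13, slack=1)
Line 7: ['green', 'cherry'] (min_width=12, slack=2)
Line 8: ['slow'] (min_width=4, slack=10)
Line 9: ['importance'] (min_width=10, slack=4)
Line 10: ['open', 'coffee', 'it'] (min_width=14, slack=0)
Line 11: ['this'] (min_width=4, slack=10)

Answer: |in          if|
|chemistry     |
|large   memory|
|display       |
|magnetic      |
|triangle  been|
|green   cherry|
|slow          |
|importance    |
|open coffee it|
|this          |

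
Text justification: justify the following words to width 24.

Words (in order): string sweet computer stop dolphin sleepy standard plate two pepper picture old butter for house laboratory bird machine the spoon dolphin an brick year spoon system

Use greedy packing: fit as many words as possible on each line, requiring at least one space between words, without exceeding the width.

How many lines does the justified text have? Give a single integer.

Answer: 8

Derivation:
Line 1: ['string', 'sweet', 'computer'] (min_width=21, slack=3)
Line 2: ['stop', 'dolphin', 'sleepy'] (min_width=19, slack=5)
Line 3: ['standard', 'plate', 'two'] (min_width=18, slack=6)
Line 4: ['pepper', 'picture', 'old'] (min_width=18, slack=6)
Line 5: ['butter', 'for', 'house'] (min_width=16, slack=8)
Line 6: ['laboratory', 'bird', 'machine'] (min_width=23, slack=1)
Line 7: ['the', 'spoon', 'dolphin', 'an'] (min_width=20, slack=4)
Line 8: ['brick', 'year', 'spoon', 'system'] (min_width=23, slack=1)
Total lines: 8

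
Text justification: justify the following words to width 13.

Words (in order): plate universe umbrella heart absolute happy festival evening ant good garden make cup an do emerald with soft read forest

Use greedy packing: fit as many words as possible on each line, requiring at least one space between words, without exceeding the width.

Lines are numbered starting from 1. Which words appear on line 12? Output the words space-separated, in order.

Answer: with soft

Derivation:
Line 1: ['plate'] (min_width=5, slack=8)
Line 2: ['universe'] (min_width=8, slack=5)
Line 3: ['umbrella'] (min_width=8, slack=5)
Line 4: ['heart'] (min_width=5, slack=8)
Line 5: ['absolute'] (min_width=8, slack=5)
Line 6: ['happy'] (min_width=5, slack=8)
Line 7: ['festival'] (min_width=8, slack=5)
Line 8: ['evening', 'ant'] (min_width=11, slack=2)
Line 9: ['good', 'garden'] (min_width=11, slack=2)
Line 10: ['make', 'cup', 'an'] (min_width=11, slack=2)
Line 11: ['do', 'emerald'] (min_width=10, slack=3)
Line 12: ['with', 'soft'] (min_width=9, slack=4)
Line 13: ['read', 'forest'] (min_width=11, slack=2)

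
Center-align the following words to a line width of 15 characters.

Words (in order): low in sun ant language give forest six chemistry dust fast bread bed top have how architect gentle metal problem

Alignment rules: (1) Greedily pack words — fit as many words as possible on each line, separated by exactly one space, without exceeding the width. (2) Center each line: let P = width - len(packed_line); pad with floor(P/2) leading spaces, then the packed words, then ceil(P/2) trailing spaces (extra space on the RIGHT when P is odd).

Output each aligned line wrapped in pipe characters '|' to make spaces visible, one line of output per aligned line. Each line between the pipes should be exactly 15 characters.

Answer: |low in sun ant |
| language give |
|  forest six   |
|chemistry dust |
|fast bread bed |
| top have how  |
|   architect   |
| gentle metal  |
|    problem    |

Derivation:
Line 1: ['low', 'in', 'sun', 'ant'] (min_width=14, slack=1)
Line 2: ['language', 'give'] (min_width=13, slack=2)
Line 3: ['forest', 'six'] (min_width=10, slack=5)
Line 4: ['chemistry', 'dust'] (min_width=14, slack=1)
Line 5: ['fast', 'bread', 'bed'] (min_width=14, slack=1)
Line 6: ['top', 'have', 'how'] (min_width=12, slack=3)
Line 7: ['architect'] (min_width=9, slack=6)
Line 8: ['gentle', 'metal'] (min_width=12, slack=3)
Line 9: ['problem'] (min_width=7, slack=8)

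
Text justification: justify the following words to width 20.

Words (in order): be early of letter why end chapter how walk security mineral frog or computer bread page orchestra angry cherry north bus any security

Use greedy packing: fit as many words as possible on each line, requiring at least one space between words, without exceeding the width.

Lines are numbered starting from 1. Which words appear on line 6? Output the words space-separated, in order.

Answer: orchestra angry

Derivation:
Line 1: ['be', 'early', 'of', 'letter'] (min_width=18, slack=2)
Line 2: ['why', 'end', 'chapter', 'how'] (min_width=19, slack=1)
Line 3: ['walk', 'security'] (min_width=13, slack=7)
Line 4: ['mineral', 'frog', 'or'] (min_width=15, slack=5)
Line 5: ['computer', 'bread', 'page'] (min_width=19, slack=1)
Line 6: ['orchestra', 'angry'] (min_width=15, slack=5)
Line 7: ['cherry', 'north', 'bus', 'any'] (min_width=20, slack=0)
Line 8: ['security'] (min_width=8, slack=12)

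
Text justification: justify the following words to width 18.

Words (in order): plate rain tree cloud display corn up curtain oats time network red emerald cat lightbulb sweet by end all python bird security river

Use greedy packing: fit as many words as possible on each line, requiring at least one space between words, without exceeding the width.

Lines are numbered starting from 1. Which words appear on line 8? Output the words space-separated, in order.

Line 1: ['plate', 'rain', 'tree'] (min_width=15, slack=3)
Line 2: ['cloud', 'display', 'corn'] (min_width=18, slack=0)
Line 3: ['up', 'curtain', 'oats'] (min_width=15, slack=3)
Line 4: ['time', 'network', 'red'] (min_width=16, slack=2)
Line 5: ['emerald', 'cat'] (min_width=11, slack=7)
Line 6: ['lightbulb', 'sweet', 'by'] (min_width=18, slack=0)
Line 7: ['end', 'all', 'python'] (min_width=14, slack=4)
Line 8: ['bird', 'security'] (min_width=13, slack=5)
Line 9: ['river'] (min_width=5, slack=13)

Answer: bird security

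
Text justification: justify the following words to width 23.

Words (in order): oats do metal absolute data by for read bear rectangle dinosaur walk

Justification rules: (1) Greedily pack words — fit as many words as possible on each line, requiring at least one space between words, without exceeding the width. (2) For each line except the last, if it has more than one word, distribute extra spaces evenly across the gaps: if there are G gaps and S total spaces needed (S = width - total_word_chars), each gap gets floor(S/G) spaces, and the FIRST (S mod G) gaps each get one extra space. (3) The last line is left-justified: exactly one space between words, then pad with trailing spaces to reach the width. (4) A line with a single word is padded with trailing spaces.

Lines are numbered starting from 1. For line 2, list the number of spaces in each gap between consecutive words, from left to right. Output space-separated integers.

Line 1: ['oats', 'do', 'metal', 'absolute'] (min_width=22, slack=1)
Line 2: ['data', 'by', 'for', 'read', 'bear'] (min_width=21, slack=2)
Line 3: ['rectangle', 'dinosaur', 'walk'] (min_width=23, slack=0)

Answer: 2 2 1 1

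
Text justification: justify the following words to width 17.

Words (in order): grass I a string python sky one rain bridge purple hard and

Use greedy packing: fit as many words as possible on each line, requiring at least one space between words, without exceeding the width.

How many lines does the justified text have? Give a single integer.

Answer: 4

Derivation:
Line 1: ['grass', 'I', 'a', 'string'] (min_width=16, slack=1)
Line 2: ['python', 'sky', 'one'] (min_width=14, slack=3)
Line 3: ['rain', 'bridge'] (min_width=11, slack=6)
Line 4: ['purple', 'hard', 'and'] (min_width=15, slack=2)
Total lines: 4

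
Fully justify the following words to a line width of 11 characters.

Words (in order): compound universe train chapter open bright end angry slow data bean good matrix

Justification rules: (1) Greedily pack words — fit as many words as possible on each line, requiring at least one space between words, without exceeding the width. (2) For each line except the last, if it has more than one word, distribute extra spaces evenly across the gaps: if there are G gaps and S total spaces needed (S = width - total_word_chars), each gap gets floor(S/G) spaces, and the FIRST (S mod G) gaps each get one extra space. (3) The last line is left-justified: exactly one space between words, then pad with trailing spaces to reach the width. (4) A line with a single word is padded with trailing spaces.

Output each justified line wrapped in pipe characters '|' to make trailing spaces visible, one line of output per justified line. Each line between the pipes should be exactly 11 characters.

Answer: |compound   |
|universe   |
|train      |
|chapter    |
|open bright|
|end   angry|
|slow   data|
|bean   good|
|matrix     |

Derivation:
Line 1: ['compound'] (min_width=8, slack=3)
Line 2: ['universe'] (min_width=8, slack=3)
Line 3: ['train'] (min_width=5, slack=6)
Line 4: ['chapter'] (min_width=7, slack=4)
Line 5: ['open', 'bright'] (min_width=11, slack=0)
Line 6: ['end', 'angry'] (min_width=9, slack=2)
Line 7: ['slow', 'data'] (min_width=9, slack=2)
Line 8: ['bean', 'good'] (min_width=9, slack=2)
Line 9: ['matrix'] (min_width=6, slack=5)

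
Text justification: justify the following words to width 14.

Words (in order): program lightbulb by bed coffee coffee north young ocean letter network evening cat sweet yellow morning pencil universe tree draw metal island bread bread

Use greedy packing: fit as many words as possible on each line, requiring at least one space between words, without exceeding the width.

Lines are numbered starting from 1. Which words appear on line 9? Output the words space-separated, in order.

Line 1: ['program'] (min_width=7, slack=7)
Line 2: ['lightbulb', 'by'] (min_width=12, slack=2)
Line 3: ['bed', 'coffee'] (min_width=10, slack=4)
Line 4: ['coffee', 'north'] (min_width=12, slack=2)
Line 5: ['young', 'ocean'] (min_width=11, slack=3)
Line 6: ['letter', 'network'] (min_width=14, slack=0)
Line 7: ['evening', 'cat'] (min_width=11, slack=3)
Line 8: ['sweet', 'yellow'] (min_width=12, slack=2)
Line 9: ['morning', 'pencil'] (min_width=14, slack=0)
Line 10: ['universe', 'tree'] (min_width=13, slack=1)
Line 11: ['draw', 'metal'] (min_width=10, slack=4)
Line 12: ['island', 'bread'] (min_width=12, slack=2)
Line 13: ['bread'] (min_width=5, slack=9)

Answer: morning pencil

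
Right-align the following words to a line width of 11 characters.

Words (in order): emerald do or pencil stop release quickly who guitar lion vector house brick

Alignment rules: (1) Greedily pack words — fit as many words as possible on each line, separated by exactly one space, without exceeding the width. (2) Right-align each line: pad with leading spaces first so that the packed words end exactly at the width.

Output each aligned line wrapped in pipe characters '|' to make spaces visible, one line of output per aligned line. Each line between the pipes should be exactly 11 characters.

Answer: | emerald do|
|  or pencil|
|       stop|
|    release|
|quickly who|
|guitar lion|
|     vector|
|house brick|

Derivation:
Line 1: ['emerald', 'do'] (min_width=10, slack=1)
Line 2: ['or', 'pencil'] (min_width=9, slack=2)
Line 3: ['stop'] (min_width=4, slack=7)
Line 4: ['release'] (min_width=7, slack=4)
Line 5: ['quickly', 'who'] (min_width=11, slack=0)
Line 6: ['guitar', 'lion'] (min_width=11, slack=0)
Line 7: ['vector'] (min_width=6, slack=5)
Line 8: ['house', 'brick'] (min_width=11, slack=0)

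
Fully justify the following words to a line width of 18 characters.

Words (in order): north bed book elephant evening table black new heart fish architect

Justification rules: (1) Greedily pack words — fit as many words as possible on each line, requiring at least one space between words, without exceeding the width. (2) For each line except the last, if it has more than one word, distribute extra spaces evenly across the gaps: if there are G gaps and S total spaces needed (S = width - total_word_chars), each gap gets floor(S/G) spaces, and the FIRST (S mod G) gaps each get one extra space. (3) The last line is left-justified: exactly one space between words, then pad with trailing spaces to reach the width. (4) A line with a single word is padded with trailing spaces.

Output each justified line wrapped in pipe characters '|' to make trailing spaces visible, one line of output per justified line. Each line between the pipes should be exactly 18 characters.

Answer: |north   bed   book|
|elephant   evening|
|table   black  new|
|heart         fish|
|architect         |

Derivation:
Line 1: ['north', 'bed', 'book'] (min_width=14, slack=4)
Line 2: ['elephant', 'evening'] (min_width=16, slack=2)
Line 3: ['table', 'black', 'new'] (min_width=15, slack=3)
Line 4: ['heart', 'fish'] (min_width=10, slack=8)
Line 5: ['architect'] (min_width=9, slack=9)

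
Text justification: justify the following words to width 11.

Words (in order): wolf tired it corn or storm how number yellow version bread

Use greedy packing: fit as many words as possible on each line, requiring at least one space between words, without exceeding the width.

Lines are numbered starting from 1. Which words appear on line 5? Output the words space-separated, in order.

Line 1: ['wolf', 'tired'] (min_width=10, slack=1)
Line 2: ['it', 'corn', 'or'] (min_width=10, slack=1)
Line 3: ['storm', 'how'] (min_width=9, slack=2)
Line 4: ['number'] (min_width=6, slack=5)
Line 5: ['yellow'] (min_width=6, slack=5)
Line 6: ['version'] (min_width=7, slack=4)
Line 7: ['bread'] (min_width=5, slack=6)

Answer: yellow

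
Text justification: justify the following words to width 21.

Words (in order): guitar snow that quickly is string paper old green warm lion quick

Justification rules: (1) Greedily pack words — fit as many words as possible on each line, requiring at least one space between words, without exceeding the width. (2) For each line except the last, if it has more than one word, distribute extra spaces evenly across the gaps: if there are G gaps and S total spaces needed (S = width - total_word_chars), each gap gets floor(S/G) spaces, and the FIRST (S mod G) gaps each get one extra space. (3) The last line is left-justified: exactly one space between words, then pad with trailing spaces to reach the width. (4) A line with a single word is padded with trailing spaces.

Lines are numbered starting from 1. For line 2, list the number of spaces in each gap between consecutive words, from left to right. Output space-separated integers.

Line 1: ['guitar', 'snow', 'that'] (min_width=16, slack=5)
Line 2: ['quickly', 'is', 'string'] (min_width=17, slack=4)
Line 3: ['paper', 'old', 'green', 'warm'] (min_width=20, slack=1)
Line 4: ['lion', 'quick'] (min_width=10, slack=11)

Answer: 3 3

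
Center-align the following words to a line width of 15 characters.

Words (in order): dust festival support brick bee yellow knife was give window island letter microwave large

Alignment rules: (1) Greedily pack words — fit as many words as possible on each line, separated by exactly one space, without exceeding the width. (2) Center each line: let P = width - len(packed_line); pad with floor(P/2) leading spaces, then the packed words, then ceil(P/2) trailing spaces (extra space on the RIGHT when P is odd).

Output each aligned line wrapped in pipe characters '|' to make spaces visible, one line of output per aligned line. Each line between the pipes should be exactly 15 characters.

Answer: | dust festival |
| support brick |
|  bee yellow   |
|knife was give |
| window island |
|    letter     |
|microwave large|

Derivation:
Line 1: ['dust', 'festival'] (min_width=13, slack=2)
Line 2: ['support', 'brick'] (min_width=13, slack=2)
Line 3: ['bee', 'yellow'] (min_width=10, slack=5)
Line 4: ['knife', 'was', 'give'] (min_width=14, slack=1)
Line 5: ['window', 'island'] (min_width=13, slack=2)
Line 6: ['letter'] (min_width=6, slack=9)
Line 7: ['microwave', 'large'] (min_width=15, slack=0)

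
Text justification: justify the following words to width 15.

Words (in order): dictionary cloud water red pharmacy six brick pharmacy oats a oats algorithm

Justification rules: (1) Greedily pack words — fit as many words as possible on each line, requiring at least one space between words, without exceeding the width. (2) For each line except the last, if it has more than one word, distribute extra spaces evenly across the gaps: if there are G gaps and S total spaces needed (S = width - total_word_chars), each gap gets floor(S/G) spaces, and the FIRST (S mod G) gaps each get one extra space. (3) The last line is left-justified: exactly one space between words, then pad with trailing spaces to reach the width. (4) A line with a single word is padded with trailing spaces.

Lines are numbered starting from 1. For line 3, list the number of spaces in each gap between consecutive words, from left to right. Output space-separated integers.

Answer: 4

Derivation:
Line 1: ['dictionary'] (min_width=10, slack=5)
Line 2: ['cloud', 'water', 'red'] (min_width=15, slack=0)
Line 3: ['pharmacy', 'six'] (min_width=12, slack=3)
Line 4: ['brick', 'pharmacy'] (min_width=14, slack=1)
Line 5: ['oats', 'a', 'oats'] (min_width=11, slack=4)
Line 6: ['algorithm'] (min_width=9, slack=6)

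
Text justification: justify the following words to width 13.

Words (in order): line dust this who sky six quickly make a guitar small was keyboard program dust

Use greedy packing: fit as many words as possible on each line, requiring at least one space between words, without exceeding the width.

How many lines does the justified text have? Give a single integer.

Answer: 7

Derivation:
Line 1: ['line', 'dust'] (min_width=9, slack=4)
Line 2: ['this', 'who', 'sky'] (min_width=12, slack=1)
Line 3: ['six', 'quickly'] (min_width=11, slack=2)
Line 4: ['make', 'a', 'guitar'] (min_width=13, slack=0)
Line 5: ['small', 'was'] (min_width=9, slack=4)
Line 6: ['keyboard'] (min_width=8, slack=5)
Line 7: ['program', 'dust'] (min_width=12, slack=1)
Total lines: 7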